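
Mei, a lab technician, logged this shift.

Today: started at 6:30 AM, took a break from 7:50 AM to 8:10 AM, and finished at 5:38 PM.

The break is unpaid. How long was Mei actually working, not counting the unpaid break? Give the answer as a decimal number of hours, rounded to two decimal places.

Today: 6:30 AM–5:38 PM = 11 h 8 min; less 20 min break → 10 h 48 min

10.80 hours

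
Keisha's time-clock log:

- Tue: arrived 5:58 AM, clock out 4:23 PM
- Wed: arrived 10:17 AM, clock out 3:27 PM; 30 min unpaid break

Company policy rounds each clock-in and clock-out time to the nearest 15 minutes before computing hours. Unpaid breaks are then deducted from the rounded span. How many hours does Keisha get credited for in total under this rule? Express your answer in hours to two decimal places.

15.25 hours

Tue: in 5:58 AM→6:00 AM, out 4:23 PM→4:30 PM; 10 h 30 min
Wed: in 10:17 AM→10:15 AM, out 3:27 PM→3:30 PM; 5 h 15 min − 30 min = 4 h 45 min
Total credited: 15 h 15 min.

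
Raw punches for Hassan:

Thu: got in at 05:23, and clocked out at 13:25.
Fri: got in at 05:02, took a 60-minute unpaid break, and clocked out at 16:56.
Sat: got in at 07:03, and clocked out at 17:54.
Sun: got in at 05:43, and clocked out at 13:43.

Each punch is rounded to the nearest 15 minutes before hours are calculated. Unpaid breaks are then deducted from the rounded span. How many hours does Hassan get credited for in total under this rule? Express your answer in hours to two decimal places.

38.00 hours

Thu: in 05:23→05:30, out 13:25→13:30; 8 h 0 min
Fri: in 05:02→05:00, out 16:56→17:00; 12 h 0 min − 60 min = 11 h 0 min
Sat: in 07:03→07:00, out 17:54→18:00; 11 h 0 min
Sun: in 05:43→05:45, out 13:43→13:45; 8 h 0 min
Total credited: 38 h 0 min.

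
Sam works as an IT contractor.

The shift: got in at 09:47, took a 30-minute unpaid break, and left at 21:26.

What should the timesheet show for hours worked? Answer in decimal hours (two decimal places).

11.15 hours

The shift: 09:47–21:26 = 11 h 39 min; less 30 min break → 11 h 9 min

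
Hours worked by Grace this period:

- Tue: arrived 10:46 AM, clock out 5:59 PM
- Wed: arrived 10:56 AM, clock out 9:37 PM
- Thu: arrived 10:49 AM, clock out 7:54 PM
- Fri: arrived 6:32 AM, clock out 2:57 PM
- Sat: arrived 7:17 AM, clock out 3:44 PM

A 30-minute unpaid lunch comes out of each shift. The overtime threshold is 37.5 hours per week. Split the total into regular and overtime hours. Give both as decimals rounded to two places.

Tue: 10:46 AM–5:59 PM = 7 h 13 min; less 30 min break → 6 h 43 min
Wed: 10:56 AM–9:37 PM = 10 h 41 min; less 30 min break → 10 h 11 min
Thu: 10:49 AM–7:54 PM = 9 h 5 min; less 30 min break → 8 h 35 min
Fri: 6:32 AM–2:57 PM = 8 h 25 min; less 30 min break → 7 h 55 min
Sat: 7:17 AM–3:44 PM = 8 h 27 min; less 30 min break → 7 h 57 min
Total worked: 41 h 21 min = 41.35 h.
Threshold 37.5 h → overtime 3 h 51 min, regular 37 h 30 min.

Regular 37.50 hours, overtime 3.85 hours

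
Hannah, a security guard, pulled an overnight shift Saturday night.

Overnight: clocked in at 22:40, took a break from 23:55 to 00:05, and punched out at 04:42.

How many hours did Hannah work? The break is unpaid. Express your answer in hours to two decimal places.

Overnight: 22:40 → midnight = 1 h 20 min; midnight → 04:42 = 4 h 42 min; span 6 h 2 min; less 10 min break → 5 h 52 min

5.87 hours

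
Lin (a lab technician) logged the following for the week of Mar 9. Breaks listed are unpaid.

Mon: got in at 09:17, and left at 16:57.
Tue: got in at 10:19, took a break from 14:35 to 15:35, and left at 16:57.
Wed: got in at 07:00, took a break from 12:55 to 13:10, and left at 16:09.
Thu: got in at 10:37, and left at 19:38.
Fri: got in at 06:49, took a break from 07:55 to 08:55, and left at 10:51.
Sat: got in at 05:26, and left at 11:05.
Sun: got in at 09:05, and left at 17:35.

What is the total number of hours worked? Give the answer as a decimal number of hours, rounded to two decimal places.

Mon: 09:17–16:57 = 7 h 40 min
Tue: 10:19–16:57 = 6 h 38 min; less 60 min break → 5 h 38 min
Wed: 07:00–16:09 = 9 h 9 min; less 15 min break → 8 h 54 min
Thu: 10:37–19:38 = 9 h 1 min
Fri: 06:49–10:51 = 4 h 2 min; less 60 min break → 3 h 2 min
Sat: 05:26–11:05 = 5 h 39 min
Sun: 09:05–17:35 = 8 h 30 min
Total: 7 h 40 min + 5 h 38 min + 8 h 54 min + 9 h 1 min + 3 h 2 min + 5 h 39 min + 8 h 30 min = 48 h 24 min.

48.40 hours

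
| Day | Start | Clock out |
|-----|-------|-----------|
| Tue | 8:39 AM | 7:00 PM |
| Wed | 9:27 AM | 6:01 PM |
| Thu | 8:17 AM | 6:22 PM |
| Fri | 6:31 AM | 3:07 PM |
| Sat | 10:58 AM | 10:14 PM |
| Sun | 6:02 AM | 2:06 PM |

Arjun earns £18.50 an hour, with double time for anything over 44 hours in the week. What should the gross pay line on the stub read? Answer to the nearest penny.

Tue: 8:39 AM–7:00 PM = 10 h 21 min
Wed: 9:27 AM–6:01 PM = 8 h 34 min
Thu: 8:17 AM–6:22 PM = 10 h 5 min
Fri: 6:31 AM–3:07 PM = 8 h 36 min
Sat: 10:58 AM–10:14 PM = 11 h 16 min
Sun: 6:02 AM–2:06 PM = 8 h 4 min
Total worked: 56 h 56 min = 3416 min.
Regular 44 h 0 min = 2640 min at £18.50/h; overtime 12 h 56 min = 776 min at £37.00/h.
Pay = (2640 × £18.50 + 776 × £37.00) ÷ 60 = £1292.53.

£1292.53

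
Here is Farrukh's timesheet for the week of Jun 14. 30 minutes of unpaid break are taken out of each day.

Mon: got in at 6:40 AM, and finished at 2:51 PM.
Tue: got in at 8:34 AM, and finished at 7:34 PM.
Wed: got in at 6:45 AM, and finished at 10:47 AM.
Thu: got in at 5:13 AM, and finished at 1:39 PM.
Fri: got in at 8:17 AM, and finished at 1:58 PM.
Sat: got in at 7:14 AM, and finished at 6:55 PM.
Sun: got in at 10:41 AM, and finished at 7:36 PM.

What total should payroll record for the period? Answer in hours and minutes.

54 h 26 min

Mon: 6:40 AM–2:51 PM = 8 h 11 min; less 30 min break → 7 h 41 min
Tue: 8:34 AM–7:34 PM = 11 h 0 min; less 30 min break → 10 h 30 min
Wed: 6:45 AM–10:47 AM = 4 h 2 min; less 30 min break → 3 h 32 min
Thu: 5:13 AM–1:39 PM = 8 h 26 min; less 30 min break → 7 h 56 min
Fri: 8:17 AM–1:58 PM = 5 h 41 min; less 30 min break → 5 h 11 min
Sat: 7:14 AM–6:55 PM = 11 h 41 min; less 30 min break → 11 h 11 min
Sun: 10:41 AM–7:36 PM = 8 h 55 min; less 30 min break → 8 h 25 min
Total: 7 h 41 min + 10 h 30 min + 3 h 32 min + 7 h 56 min + 5 h 11 min + 11 h 11 min + 8 h 25 min = 54 h 26 min.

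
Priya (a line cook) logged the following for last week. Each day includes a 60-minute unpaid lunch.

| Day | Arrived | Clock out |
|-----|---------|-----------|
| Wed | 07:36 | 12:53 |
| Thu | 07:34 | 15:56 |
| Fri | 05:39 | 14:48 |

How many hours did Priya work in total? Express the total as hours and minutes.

Wed: 07:36–12:53 = 5 h 17 min; less 60 min break → 4 h 17 min
Thu: 07:34–15:56 = 8 h 22 min; less 60 min break → 7 h 22 min
Fri: 05:39–14:48 = 9 h 9 min; less 60 min break → 8 h 9 min
Total: 4 h 17 min + 7 h 22 min + 8 h 9 min = 19 h 48 min.

19 h 48 min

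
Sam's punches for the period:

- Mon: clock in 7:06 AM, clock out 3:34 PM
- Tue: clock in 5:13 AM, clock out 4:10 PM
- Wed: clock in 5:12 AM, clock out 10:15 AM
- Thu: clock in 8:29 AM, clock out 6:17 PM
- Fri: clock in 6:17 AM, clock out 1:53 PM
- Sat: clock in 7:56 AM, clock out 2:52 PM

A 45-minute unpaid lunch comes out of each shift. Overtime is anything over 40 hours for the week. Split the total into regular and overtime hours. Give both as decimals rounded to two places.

Regular 40.00 hours, overtime 4.30 hours

Mon: 7:06 AM–3:34 PM = 8 h 28 min; less 45 min break → 7 h 43 min
Tue: 5:13 AM–4:10 PM = 10 h 57 min; less 45 min break → 10 h 12 min
Wed: 5:12 AM–10:15 AM = 5 h 3 min; less 45 min break → 4 h 18 min
Thu: 8:29 AM–6:17 PM = 9 h 48 min; less 45 min break → 9 h 3 min
Fri: 6:17 AM–1:53 PM = 7 h 36 min; less 45 min break → 6 h 51 min
Sat: 7:56 AM–2:52 PM = 6 h 56 min; less 45 min break → 6 h 11 min
Total worked: 44 h 18 min = 44.30 h.
Threshold 40 h → overtime 4 h 18 min, regular 40 h 0 min.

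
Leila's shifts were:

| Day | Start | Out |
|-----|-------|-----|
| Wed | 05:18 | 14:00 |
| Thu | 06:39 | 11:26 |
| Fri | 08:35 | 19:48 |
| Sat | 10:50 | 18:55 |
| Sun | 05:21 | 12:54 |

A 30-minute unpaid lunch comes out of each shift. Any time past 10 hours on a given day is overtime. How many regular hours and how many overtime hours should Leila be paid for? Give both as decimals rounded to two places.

Wed: 05:18–14:00 = 8 h 42 min; less 30 min break → 8 h 12 min
Thu: 06:39–11:26 = 4 h 47 min; less 30 min break → 4 h 17 min
Fri: 08:35–19:48 = 11 h 13 min; less 30 min break → 10 h 43 min
Sat: 10:50–18:55 = 8 h 5 min; less 30 min break → 7 h 35 min
Sun: 05:21–12:54 = 7 h 33 min; less 30 min break → 7 h 3 min
Wed reg 8 h 12 min / OT 0 h 0 min; Thu reg 4 h 17 min / OT 0 h 0 min; Fri reg 10 h 0 min / OT 0 h 43 min; Sat reg 7 h 35 min / OT 0 h 0 min; Sun reg 7 h 3 min / OT 0 h 0 min.
Totals: regular 37 h 7 min, overtime 0 h 43 min.

Regular 37.12 hours, overtime 0.72 hours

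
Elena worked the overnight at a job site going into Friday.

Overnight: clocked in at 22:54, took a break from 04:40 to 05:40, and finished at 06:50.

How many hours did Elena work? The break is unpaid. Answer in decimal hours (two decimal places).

Overnight: 22:54 → midnight = 1 h 6 min; midnight → 06:50 = 6 h 50 min; span 7 h 56 min; less 60 min break → 6 h 56 min

6.93 hours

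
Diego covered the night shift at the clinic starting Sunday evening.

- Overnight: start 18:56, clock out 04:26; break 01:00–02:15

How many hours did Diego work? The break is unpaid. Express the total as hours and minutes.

Overnight: 18:56 → midnight = 5 h 4 min; midnight → 04:26 = 4 h 26 min; span 9 h 30 min; less 75 min break → 8 h 15 min

8 h 15 min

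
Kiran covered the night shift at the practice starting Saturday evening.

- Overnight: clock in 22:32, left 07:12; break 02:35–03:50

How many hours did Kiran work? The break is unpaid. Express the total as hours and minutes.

Overnight: 22:32 → midnight = 1 h 28 min; midnight → 07:12 = 7 h 12 min; span 8 h 40 min; less 75 min break → 7 h 25 min

7 h 25 min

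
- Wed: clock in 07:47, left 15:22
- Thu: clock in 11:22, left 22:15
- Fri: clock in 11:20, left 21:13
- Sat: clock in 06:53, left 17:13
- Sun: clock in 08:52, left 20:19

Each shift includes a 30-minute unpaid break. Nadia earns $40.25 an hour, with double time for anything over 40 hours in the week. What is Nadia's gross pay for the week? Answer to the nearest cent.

$2224.48

Wed: 07:47–15:22 = 7 h 35 min; less 30 min break → 7 h 5 min
Thu: 11:22–22:15 = 10 h 53 min; less 30 min break → 10 h 23 min
Fri: 11:20–21:13 = 9 h 53 min; less 30 min break → 9 h 23 min
Sat: 06:53–17:13 = 10 h 20 min; less 30 min break → 9 h 50 min
Sun: 08:52–20:19 = 11 h 27 min; less 30 min break → 10 h 57 min
Total worked: 47 h 38 min = 2858 min.
Regular 40 h 0 min = 2400 min at $40.25/h; overtime 7 h 38 min = 458 min at $80.50/h.
Pay = (2400 × $40.25 + 458 × $80.50) ÷ 60 = $2224.48.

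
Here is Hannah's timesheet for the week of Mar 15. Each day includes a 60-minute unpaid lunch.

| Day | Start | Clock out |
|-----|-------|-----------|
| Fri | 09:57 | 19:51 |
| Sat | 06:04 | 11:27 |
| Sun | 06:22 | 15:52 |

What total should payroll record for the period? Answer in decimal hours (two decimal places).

Fri: 09:57–19:51 = 9 h 54 min; less 60 min break → 8 h 54 min
Sat: 06:04–11:27 = 5 h 23 min; less 60 min break → 4 h 23 min
Sun: 06:22–15:52 = 9 h 30 min; less 60 min break → 8 h 30 min
Total: 8 h 54 min + 4 h 23 min + 8 h 30 min = 21 h 47 min.

21.78 hours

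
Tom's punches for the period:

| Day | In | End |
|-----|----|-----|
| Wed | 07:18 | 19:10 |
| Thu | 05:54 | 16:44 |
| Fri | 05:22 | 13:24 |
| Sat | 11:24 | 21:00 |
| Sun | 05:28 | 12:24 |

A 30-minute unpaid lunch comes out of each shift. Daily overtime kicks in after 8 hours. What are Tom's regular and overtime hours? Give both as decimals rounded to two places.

Wed: 07:18–19:10 = 11 h 52 min; less 30 min break → 11 h 22 min
Thu: 05:54–16:44 = 10 h 50 min; less 30 min break → 10 h 20 min
Fri: 05:22–13:24 = 8 h 2 min; less 30 min break → 7 h 32 min
Sat: 11:24–21:00 = 9 h 36 min; less 30 min break → 9 h 6 min
Sun: 05:28–12:24 = 6 h 56 min; less 30 min break → 6 h 26 min
Wed reg 8 h 0 min / OT 3 h 22 min; Thu reg 8 h 0 min / OT 2 h 20 min; Fri reg 7 h 32 min / OT 0 h 0 min; Sat reg 8 h 0 min / OT 1 h 6 min; Sun reg 6 h 26 min / OT 0 h 0 min.
Totals: regular 37 h 58 min, overtime 6 h 48 min.

Regular 37.97 hours, overtime 6.80 hours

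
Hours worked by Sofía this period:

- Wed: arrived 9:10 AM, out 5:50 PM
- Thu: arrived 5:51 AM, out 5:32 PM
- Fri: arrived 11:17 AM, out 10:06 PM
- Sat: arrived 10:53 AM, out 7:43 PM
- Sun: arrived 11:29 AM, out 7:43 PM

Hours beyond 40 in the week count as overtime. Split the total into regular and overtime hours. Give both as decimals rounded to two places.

Regular 40.00 hours, overtime 8.23 hours

Wed: 9:10 AM–5:50 PM = 8 h 40 min
Thu: 5:51 AM–5:32 PM = 11 h 41 min
Fri: 11:17 AM–10:06 PM = 10 h 49 min
Sat: 10:53 AM–7:43 PM = 8 h 50 min
Sun: 11:29 AM–7:43 PM = 8 h 14 min
Total worked: 48 h 14 min = 48.23 h.
Threshold 40 h → overtime 8 h 14 min, regular 40 h 0 min.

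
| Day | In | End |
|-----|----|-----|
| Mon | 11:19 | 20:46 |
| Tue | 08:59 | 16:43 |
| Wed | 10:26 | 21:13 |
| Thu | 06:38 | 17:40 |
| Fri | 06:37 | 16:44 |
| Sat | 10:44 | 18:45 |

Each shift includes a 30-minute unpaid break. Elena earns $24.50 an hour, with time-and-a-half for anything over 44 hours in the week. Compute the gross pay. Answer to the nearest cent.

$1450.40

Mon: 11:19–20:46 = 9 h 27 min; less 30 min break → 8 h 57 min
Tue: 08:59–16:43 = 7 h 44 min; less 30 min break → 7 h 14 min
Wed: 10:26–21:13 = 10 h 47 min; less 30 min break → 10 h 17 min
Thu: 06:38–17:40 = 11 h 2 min; less 30 min break → 10 h 32 min
Fri: 06:37–16:44 = 10 h 7 min; less 30 min break → 9 h 37 min
Sat: 10:44–18:45 = 8 h 1 min; less 30 min break → 7 h 31 min
Total worked: 54 h 8 min = 3248 min.
Regular 44 h 0 min = 2640 min at $24.50/h; overtime 10 h 8 min = 608 min at $36.75/h.
Pay = (2640 × $24.50 + 608 × $36.75) ÷ 60 = $1450.40.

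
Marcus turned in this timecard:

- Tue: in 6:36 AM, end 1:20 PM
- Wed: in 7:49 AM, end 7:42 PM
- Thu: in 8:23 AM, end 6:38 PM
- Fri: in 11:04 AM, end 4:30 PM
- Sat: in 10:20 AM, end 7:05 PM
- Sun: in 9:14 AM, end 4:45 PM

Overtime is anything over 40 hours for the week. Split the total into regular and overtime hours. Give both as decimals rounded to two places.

Tue: 6:36 AM–1:20 PM = 6 h 44 min
Wed: 7:49 AM–7:42 PM = 11 h 53 min
Thu: 8:23 AM–6:38 PM = 10 h 15 min
Fri: 11:04 AM–4:30 PM = 5 h 26 min
Sat: 10:20 AM–7:05 PM = 8 h 45 min
Sun: 9:14 AM–4:45 PM = 7 h 31 min
Total worked: 50 h 34 min = 50.57 h.
Threshold 40 h → overtime 10 h 34 min, regular 40 h 0 min.

Regular 40.00 hours, overtime 10.57 hours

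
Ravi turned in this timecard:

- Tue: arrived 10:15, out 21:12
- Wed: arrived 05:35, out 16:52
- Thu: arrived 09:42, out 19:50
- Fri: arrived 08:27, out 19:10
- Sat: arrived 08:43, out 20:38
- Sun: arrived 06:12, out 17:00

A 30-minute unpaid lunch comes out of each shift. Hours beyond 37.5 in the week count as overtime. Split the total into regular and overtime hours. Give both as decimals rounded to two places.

Regular 37.50 hours, overtime 25.30 hours

Tue: 10:15–21:12 = 10 h 57 min; less 30 min break → 10 h 27 min
Wed: 05:35–16:52 = 11 h 17 min; less 30 min break → 10 h 47 min
Thu: 09:42–19:50 = 10 h 8 min; less 30 min break → 9 h 38 min
Fri: 08:27–19:10 = 10 h 43 min; less 30 min break → 10 h 13 min
Sat: 08:43–20:38 = 11 h 55 min; less 30 min break → 11 h 25 min
Sun: 06:12–17:00 = 10 h 48 min; less 30 min break → 10 h 18 min
Total worked: 62 h 48 min = 62.80 h.
Threshold 37.5 h → overtime 25 h 18 min, regular 37 h 30 min.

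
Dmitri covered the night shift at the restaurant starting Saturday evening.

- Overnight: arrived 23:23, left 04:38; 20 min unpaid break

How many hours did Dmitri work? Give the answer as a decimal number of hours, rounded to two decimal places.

Overnight: 23:23 → midnight = 0 h 37 min; midnight → 04:38 = 4 h 38 min; span 5 h 15 min; less 20 min break → 4 h 55 min

4.92 hours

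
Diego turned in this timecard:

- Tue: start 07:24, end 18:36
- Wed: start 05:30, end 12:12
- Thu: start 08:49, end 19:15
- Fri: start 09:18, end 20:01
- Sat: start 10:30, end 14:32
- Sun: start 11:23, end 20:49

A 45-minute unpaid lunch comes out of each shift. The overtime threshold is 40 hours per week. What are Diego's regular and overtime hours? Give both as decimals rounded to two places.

Regular 40.00 hours, overtime 8.02 hours

Tue: 07:24–18:36 = 11 h 12 min; less 45 min break → 10 h 27 min
Wed: 05:30–12:12 = 6 h 42 min; less 45 min break → 5 h 57 min
Thu: 08:49–19:15 = 10 h 26 min; less 45 min break → 9 h 41 min
Fri: 09:18–20:01 = 10 h 43 min; less 45 min break → 9 h 58 min
Sat: 10:30–14:32 = 4 h 2 min; less 45 min break → 3 h 17 min
Sun: 11:23–20:49 = 9 h 26 min; less 45 min break → 8 h 41 min
Total worked: 48 h 1 min = 48.02 h.
Threshold 40 h → overtime 8 h 1 min, regular 40 h 0 min.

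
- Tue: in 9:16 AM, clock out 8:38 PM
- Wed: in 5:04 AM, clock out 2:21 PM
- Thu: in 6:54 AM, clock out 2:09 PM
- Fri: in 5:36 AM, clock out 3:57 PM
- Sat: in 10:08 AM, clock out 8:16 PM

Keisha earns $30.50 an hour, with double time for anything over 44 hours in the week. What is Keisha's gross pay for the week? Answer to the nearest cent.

$1609.38

Tue: 9:16 AM–8:38 PM = 11 h 22 min
Wed: 5:04 AM–2:21 PM = 9 h 17 min
Thu: 6:54 AM–2:09 PM = 7 h 15 min
Fri: 5:36 AM–3:57 PM = 10 h 21 min
Sat: 10:08 AM–8:16 PM = 10 h 8 min
Total worked: 48 h 23 min = 2903 min.
Regular 44 h 0 min = 2640 min at $30.50/h; overtime 4 h 23 min = 263 min at $61.00/h.
Pay = (2640 × $30.50 + 263 × $61.00) ÷ 60 = $1609.38.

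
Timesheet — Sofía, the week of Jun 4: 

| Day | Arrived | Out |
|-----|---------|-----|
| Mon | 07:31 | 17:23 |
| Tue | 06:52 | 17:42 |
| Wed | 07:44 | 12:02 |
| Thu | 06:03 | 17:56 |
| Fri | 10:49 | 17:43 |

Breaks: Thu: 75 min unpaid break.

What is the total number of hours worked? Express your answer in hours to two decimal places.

Mon: 07:31–17:23 = 9 h 52 min
Tue: 06:52–17:42 = 10 h 50 min
Wed: 07:44–12:02 = 4 h 18 min
Thu: 06:03–17:56 = 11 h 53 min; less 75 min break → 10 h 38 min
Fri: 10:49–17:43 = 6 h 54 min
Total: 9 h 52 min + 10 h 50 min + 4 h 18 min + 10 h 38 min + 6 h 54 min = 42 h 32 min.

42.53 hours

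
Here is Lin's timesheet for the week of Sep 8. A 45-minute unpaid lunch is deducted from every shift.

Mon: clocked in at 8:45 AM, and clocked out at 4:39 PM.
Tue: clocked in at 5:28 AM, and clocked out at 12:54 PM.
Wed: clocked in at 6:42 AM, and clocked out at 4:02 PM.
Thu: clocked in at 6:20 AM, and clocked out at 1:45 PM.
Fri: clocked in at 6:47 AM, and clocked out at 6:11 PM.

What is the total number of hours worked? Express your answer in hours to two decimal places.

39.73 hours

Mon: 8:45 AM–4:39 PM = 7 h 54 min; less 45 min break → 7 h 9 min
Tue: 5:28 AM–12:54 PM = 7 h 26 min; less 45 min break → 6 h 41 min
Wed: 6:42 AM–4:02 PM = 9 h 20 min; less 45 min break → 8 h 35 min
Thu: 6:20 AM–1:45 PM = 7 h 25 min; less 45 min break → 6 h 40 min
Fri: 6:47 AM–6:11 PM = 11 h 24 min; less 45 min break → 10 h 39 min
Total: 7 h 9 min + 6 h 41 min + 8 h 35 min + 6 h 40 min + 10 h 39 min = 39 h 44 min.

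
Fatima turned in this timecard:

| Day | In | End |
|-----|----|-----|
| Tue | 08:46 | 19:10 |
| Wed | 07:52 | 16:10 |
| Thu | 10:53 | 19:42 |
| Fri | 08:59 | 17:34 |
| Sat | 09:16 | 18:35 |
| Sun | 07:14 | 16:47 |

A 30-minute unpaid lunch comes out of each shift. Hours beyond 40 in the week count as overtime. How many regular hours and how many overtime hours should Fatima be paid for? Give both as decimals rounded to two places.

Regular 40.00 hours, overtime 11.97 hours

Tue: 08:46–19:10 = 10 h 24 min; less 30 min break → 9 h 54 min
Wed: 07:52–16:10 = 8 h 18 min; less 30 min break → 7 h 48 min
Thu: 10:53–19:42 = 8 h 49 min; less 30 min break → 8 h 19 min
Fri: 08:59–17:34 = 8 h 35 min; less 30 min break → 8 h 5 min
Sat: 09:16–18:35 = 9 h 19 min; less 30 min break → 8 h 49 min
Sun: 07:14–16:47 = 9 h 33 min; less 30 min break → 9 h 3 min
Total worked: 51 h 58 min = 51.97 h.
Threshold 40 h → overtime 11 h 58 min, regular 40 h 0 min.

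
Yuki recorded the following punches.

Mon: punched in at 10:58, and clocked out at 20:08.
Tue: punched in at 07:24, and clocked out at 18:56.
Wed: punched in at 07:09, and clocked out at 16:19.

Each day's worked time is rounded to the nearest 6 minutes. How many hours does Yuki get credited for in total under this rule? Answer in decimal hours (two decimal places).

29.90 hours

Mon: 10:58–20:08 = 9 h 10 min → rounds to 9 h 12 min
Tue: 07:24–18:56 = 11 h 32 min → rounds to 11 h 30 min
Wed: 07:09–16:19 = 9 h 10 min → rounds to 9 h 12 min
Total credited: 29 h 54 min.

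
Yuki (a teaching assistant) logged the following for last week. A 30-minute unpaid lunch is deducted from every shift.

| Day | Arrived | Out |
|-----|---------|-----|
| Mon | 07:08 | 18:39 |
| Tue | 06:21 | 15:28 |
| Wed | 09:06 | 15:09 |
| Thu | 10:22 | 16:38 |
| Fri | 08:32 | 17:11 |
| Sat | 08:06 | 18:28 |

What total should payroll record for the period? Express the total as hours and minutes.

Mon: 07:08–18:39 = 11 h 31 min; less 30 min break → 11 h 1 min
Tue: 06:21–15:28 = 9 h 7 min; less 30 min break → 8 h 37 min
Wed: 09:06–15:09 = 6 h 3 min; less 30 min break → 5 h 33 min
Thu: 10:22–16:38 = 6 h 16 min; less 30 min break → 5 h 46 min
Fri: 08:32–17:11 = 8 h 39 min; less 30 min break → 8 h 9 min
Sat: 08:06–18:28 = 10 h 22 min; less 30 min break → 9 h 52 min
Total: 11 h 1 min + 8 h 37 min + 5 h 33 min + 5 h 46 min + 8 h 9 min + 9 h 52 min = 48 h 58 min.

48 h 58 min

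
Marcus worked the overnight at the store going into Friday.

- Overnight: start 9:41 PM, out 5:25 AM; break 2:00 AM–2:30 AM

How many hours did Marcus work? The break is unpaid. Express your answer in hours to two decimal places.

7.23 hours

Overnight: 9:41 PM → midnight = 2 h 19 min; midnight → 5:25 AM = 5 h 25 min; span 7 h 44 min; less 30 min break → 7 h 14 min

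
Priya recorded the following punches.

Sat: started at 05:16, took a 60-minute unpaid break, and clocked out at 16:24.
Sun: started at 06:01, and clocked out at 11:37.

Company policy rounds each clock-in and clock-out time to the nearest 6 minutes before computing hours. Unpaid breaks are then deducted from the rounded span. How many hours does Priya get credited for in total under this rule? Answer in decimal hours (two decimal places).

15.70 hours

Sat: in 05:16→05:18, out 16:24→16:24; 11 h 6 min − 60 min = 10 h 6 min
Sun: in 06:01→06:00, out 11:37→11:36; 5 h 36 min
Total credited: 15 h 42 min.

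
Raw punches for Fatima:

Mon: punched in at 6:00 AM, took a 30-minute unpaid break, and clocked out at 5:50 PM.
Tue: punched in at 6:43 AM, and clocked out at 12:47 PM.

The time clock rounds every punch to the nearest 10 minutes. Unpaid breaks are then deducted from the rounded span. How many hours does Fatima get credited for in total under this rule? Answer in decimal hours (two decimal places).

Mon: in 6:00 AM→6:00 AM, out 5:50 PM→5:50 PM; 11 h 50 min − 30 min = 11 h 20 min
Tue: in 6:43 AM→6:40 AM, out 12:47 PM→12:50 PM; 6 h 10 min
Total credited: 17 h 30 min.

17.50 hours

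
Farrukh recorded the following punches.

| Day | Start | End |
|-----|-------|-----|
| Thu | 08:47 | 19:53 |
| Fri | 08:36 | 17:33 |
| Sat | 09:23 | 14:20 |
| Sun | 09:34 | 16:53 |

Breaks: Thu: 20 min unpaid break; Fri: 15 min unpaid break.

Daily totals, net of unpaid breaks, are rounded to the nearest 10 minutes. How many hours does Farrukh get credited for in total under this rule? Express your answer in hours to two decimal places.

31.83 hours

Thu: 08:47–19:53 = 11 h 6 min − 20 min = 10 h 46 min → rounds to 10 h 50 min
Fri: 08:36–17:33 = 8 h 57 min − 15 min = 8 h 42 min → rounds to 8 h 40 min
Sat: 09:23–14:20 = 4 h 57 min → rounds to 5 h 0 min
Sun: 09:34–16:53 = 7 h 19 min → rounds to 7 h 20 min
Total credited: 31 h 50 min.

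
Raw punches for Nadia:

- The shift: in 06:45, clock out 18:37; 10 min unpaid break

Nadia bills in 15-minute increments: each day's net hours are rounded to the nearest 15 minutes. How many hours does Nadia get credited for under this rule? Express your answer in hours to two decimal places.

The shift: 06:45–18:37 = 11 h 52 min − 10 min = 11 h 42 min → rounds to 11 h 45 min

11.75 hours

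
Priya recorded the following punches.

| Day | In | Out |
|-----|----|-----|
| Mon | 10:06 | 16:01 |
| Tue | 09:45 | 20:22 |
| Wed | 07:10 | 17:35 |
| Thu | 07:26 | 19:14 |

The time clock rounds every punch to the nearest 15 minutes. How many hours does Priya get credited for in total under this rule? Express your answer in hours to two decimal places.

38.50 hours

Mon: in 10:06→10:00, out 16:01→16:00; 6 h 0 min
Tue: in 09:45→09:45, out 20:22→20:15; 10 h 30 min
Wed: in 07:10→07:15, out 17:35→17:30; 10 h 15 min
Thu: in 07:26→07:30, out 19:14→19:15; 11 h 45 min
Total credited: 38 h 30 min.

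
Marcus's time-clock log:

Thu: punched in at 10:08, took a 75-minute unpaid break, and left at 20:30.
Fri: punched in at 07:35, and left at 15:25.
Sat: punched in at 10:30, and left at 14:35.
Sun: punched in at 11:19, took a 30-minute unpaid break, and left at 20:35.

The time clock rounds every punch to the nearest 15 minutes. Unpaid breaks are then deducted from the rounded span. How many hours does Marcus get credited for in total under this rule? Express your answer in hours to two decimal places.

29.75 hours

Thu: in 10:08→10:15, out 20:30→20:30; 10 h 15 min − 75 min = 9 h 0 min
Fri: in 07:35→07:30, out 15:25→15:30; 8 h 0 min
Sat: in 10:30→10:30, out 14:35→14:30; 4 h 0 min
Sun: in 11:19→11:15, out 20:35→20:30; 9 h 15 min − 30 min = 8 h 45 min
Total credited: 29 h 45 min.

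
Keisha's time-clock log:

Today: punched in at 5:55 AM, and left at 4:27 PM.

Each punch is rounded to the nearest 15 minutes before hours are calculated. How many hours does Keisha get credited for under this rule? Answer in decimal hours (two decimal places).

10.50 hours

Today: in 5:55 AM→6:00 AM, out 4:27 PM→4:30 PM; 10 h 30 min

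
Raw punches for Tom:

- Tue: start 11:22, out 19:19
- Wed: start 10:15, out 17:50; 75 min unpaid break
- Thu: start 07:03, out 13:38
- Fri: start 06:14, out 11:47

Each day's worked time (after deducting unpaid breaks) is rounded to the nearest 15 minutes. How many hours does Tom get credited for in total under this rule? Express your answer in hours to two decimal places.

Tue: 11:22–19:19 = 7 h 57 min → rounds to 8 h 0 min
Wed: 10:15–17:50 = 7 h 35 min − 75 min = 6 h 20 min → rounds to 6 h 15 min
Thu: 07:03–13:38 = 6 h 35 min → rounds to 6 h 30 min
Fri: 06:14–11:47 = 5 h 33 min → rounds to 5 h 30 min
Total credited: 26 h 15 min.

26.25 hours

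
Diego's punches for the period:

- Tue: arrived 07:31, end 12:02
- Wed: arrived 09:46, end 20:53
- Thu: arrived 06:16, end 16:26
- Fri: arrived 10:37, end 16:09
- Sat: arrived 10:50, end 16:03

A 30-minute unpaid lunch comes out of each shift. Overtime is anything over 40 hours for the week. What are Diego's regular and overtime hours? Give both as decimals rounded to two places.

Tue: 07:31–12:02 = 4 h 31 min; less 30 min break → 4 h 1 min
Wed: 09:46–20:53 = 11 h 7 min; less 30 min break → 10 h 37 min
Thu: 06:16–16:26 = 10 h 10 min; less 30 min break → 9 h 40 min
Fri: 10:37–16:09 = 5 h 32 min; less 30 min break → 5 h 2 min
Sat: 10:50–16:03 = 5 h 13 min; less 30 min break → 4 h 43 min
Total worked: 34 h 3 min = 34.05 h.
Threshold 40 h → overtime 0 h 0 min, regular 34 h 3 min.

Regular 34.05 hours, overtime 0.00 hours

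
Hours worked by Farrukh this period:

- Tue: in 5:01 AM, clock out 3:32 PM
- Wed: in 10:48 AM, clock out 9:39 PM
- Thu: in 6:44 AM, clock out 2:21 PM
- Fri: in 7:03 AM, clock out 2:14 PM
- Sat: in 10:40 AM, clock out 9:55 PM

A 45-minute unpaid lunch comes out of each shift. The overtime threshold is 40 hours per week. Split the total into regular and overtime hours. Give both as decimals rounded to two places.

Tue: 5:01 AM–3:32 PM = 10 h 31 min; less 45 min break → 9 h 46 min
Wed: 10:48 AM–9:39 PM = 10 h 51 min; less 45 min break → 10 h 6 min
Thu: 6:44 AM–2:21 PM = 7 h 37 min; less 45 min break → 6 h 52 min
Fri: 7:03 AM–2:14 PM = 7 h 11 min; less 45 min break → 6 h 26 min
Sat: 10:40 AM–9:55 PM = 11 h 15 min; less 45 min break → 10 h 30 min
Total worked: 43 h 40 min = 43.67 h.
Threshold 40 h → overtime 3 h 40 min, regular 40 h 0 min.

Regular 40.00 hours, overtime 3.67 hours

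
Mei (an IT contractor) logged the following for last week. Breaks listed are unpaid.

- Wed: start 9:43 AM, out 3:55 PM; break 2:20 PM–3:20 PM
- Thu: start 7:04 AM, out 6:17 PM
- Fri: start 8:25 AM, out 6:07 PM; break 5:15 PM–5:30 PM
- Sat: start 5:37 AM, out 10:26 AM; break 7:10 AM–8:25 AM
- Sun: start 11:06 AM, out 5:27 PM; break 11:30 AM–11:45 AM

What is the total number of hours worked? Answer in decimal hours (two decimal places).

Wed: 9:43 AM–3:55 PM = 6 h 12 min; less 60 min break → 5 h 12 min
Thu: 7:04 AM–6:17 PM = 11 h 13 min
Fri: 8:25 AM–6:07 PM = 9 h 42 min; less 15 min break → 9 h 27 min
Sat: 5:37 AM–10:26 AM = 4 h 49 min; less 75 min break → 3 h 34 min
Sun: 11:06 AM–5:27 PM = 6 h 21 min; less 15 min break → 6 h 6 min
Total: 5 h 12 min + 11 h 13 min + 9 h 27 min + 3 h 34 min + 6 h 6 min = 35 h 32 min.

35.53 hours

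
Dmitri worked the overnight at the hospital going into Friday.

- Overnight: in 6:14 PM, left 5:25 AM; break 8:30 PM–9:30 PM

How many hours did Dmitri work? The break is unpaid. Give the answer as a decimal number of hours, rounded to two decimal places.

10.18 hours

Overnight: 6:14 PM → midnight = 5 h 46 min; midnight → 5:25 AM = 5 h 25 min; span 11 h 11 min; less 60 min break → 10 h 11 min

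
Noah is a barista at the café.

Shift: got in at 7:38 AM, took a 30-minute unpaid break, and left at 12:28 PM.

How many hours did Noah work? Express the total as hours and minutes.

Shift: 7:38 AM–12:28 PM = 4 h 50 min; less 30 min break → 4 h 20 min

4 h 20 min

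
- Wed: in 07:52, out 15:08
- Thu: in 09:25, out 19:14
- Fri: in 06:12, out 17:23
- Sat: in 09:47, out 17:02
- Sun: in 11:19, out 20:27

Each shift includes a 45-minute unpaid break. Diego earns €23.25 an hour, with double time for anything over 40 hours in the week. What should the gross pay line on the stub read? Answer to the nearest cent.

Wed: 07:52–15:08 = 7 h 16 min; less 45 min break → 6 h 31 min
Thu: 09:25–19:14 = 9 h 49 min; less 45 min break → 9 h 4 min
Fri: 06:12–17:23 = 11 h 11 min; less 45 min break → 10 h 26 min
Sat: 09:47–17:02 = 7 h 15 min; less 45 min break → 6 h 30 min
Sun: 11:19–20:27 = 9 h 8 min; less 45 min break → 8 h 23 min
Total worked: 40 h 54 min = 2454 min.
Regular 40 h 0 min = 2400 min at €23.25/h; overtime 0 h 54 min = 54 min at €46.50/h.
Pay = (2400 × €23.25 + 54 × €46.50) ÷ 60 = €971.85.

€971.85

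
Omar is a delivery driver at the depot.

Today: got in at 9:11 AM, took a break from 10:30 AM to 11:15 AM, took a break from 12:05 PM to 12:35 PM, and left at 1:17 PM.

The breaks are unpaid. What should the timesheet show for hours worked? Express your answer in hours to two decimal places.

2.85 hours

Today: 9:11 AM–1:17 PM = 4 h 6 min; less 75 min break → 2 h 51 min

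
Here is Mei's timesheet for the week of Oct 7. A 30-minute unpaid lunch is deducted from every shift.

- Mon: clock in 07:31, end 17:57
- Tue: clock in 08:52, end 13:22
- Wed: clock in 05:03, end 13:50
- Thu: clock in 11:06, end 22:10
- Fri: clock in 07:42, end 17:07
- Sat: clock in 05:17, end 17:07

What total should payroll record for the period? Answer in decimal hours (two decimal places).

Mon: 07:31–17:57 = 10 h 26 min; less 30 min break → 9 h 56 min
Tue: 08:52–13:22 = 4 h 30 min; less 30 min break → 4 h 0 min
Wed: 05:03–13:50 = 8 h 47 min; less 30 min break → 8 h 17 min
Thu: 11:06–22:10 = 11 h 4 min; less 30 min break → 10 h 34 min
Fri: 07:42–17:07 = 9 h 25 min; less 30 min break → 8 h 55 min
Sat: 05:17–17:07 = 11 h 50 min; less 30 min break → 11 h 20 min
Total: 9 h 56 min + 4 h 0 min + 8 h 17 min + 10 h 34 min + 8 h 55 min + 11 h 20 min = 53 h 2 min.

53.03 hours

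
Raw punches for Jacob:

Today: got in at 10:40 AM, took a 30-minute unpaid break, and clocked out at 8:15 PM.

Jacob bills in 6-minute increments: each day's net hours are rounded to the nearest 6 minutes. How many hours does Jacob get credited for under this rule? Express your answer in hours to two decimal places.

9.10 hours

Today: 10:40 AM–8:15 PM = 9 h 35 min − 30 min = 9 h 5 min → rounds to 9 h 6 min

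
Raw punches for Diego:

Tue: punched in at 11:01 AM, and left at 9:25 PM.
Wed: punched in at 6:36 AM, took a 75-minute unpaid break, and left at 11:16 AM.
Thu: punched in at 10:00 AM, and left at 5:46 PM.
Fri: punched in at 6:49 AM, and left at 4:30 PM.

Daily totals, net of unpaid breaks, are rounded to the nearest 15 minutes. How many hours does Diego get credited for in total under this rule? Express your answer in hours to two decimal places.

31.50 hours

Tue: 11:01 AM–9:25 PM = 10 h 24 min → rounds to 10 h 30 min
Wed: 6:36 AM–11:16 AM = 4 h 40 min − 75 min = 3 h 25 min → rounds to 3 h 30 min
Thu: 10:00 AM–5:46 PM = 7 h 46 min → rounds to 7 h 45 min
Fri: 6:49 AM–4:30 PM = 9 h 41 min → rounds to 9 h 45 min
Total credited: 31 h 30 min.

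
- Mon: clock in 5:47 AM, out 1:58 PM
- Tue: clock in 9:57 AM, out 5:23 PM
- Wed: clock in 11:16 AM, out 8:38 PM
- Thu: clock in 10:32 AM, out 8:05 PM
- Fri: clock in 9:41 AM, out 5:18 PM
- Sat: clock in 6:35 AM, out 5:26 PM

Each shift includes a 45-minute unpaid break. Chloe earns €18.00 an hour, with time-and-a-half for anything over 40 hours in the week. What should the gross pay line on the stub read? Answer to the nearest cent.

Mon: 5:47 AM–1:58 PM = 8 h 11 min; less 45 min break → 7 h 26 min
Tue: 9:57 AM–5:23 PM = 7 h 26 min; less 45 min break → 6 h 41 min
Wed: 11:16 AM–8:38 PM = 9 h 22 min; less 45 min break → 8 h 37 min
Thu: 10:32 AM–8:05 PM = 9 h 33 min; less 45 min break → 8 h 48 min
Fri: 9:41 AM–5:18 PM = 7 h 37 min; less 45 min break → 6 h 52 min
Sat: 6:35 AM–5:26 PM = 10 h 51 min; less 45 min break → 10 h 6 min
Total worked: 48 h 30 min = 2910 min.
Regular 40 h 0 min = 2400 min at €18.00/h; overtime 8 h 30 min = 510 min at €27.00/h.
Pay = (2400 × €18.00 + 510 × €27.00) ÷ 60 = €949.50.

€949.50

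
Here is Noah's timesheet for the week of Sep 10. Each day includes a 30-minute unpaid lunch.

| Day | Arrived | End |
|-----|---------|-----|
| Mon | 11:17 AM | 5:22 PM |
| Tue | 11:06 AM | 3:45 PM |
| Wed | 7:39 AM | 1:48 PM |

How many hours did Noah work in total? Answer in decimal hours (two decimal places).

Mon: 11:17 AM–5:22 PM = 6 h 5 min; less 30 min break → 5 h 35 min
Tue: 11:06 AM–3:45 PM = 4 h 39 min; less 30 min break → 4 h 9 min
Wed: 7:39 AM–1:48 PM = 6 h 9 min; less 30 min break → 5 h 39 min
Total: 5 h 35 min + 4 h 9 min + 5 h 39 min = 15 h 23 min.

15.38 hours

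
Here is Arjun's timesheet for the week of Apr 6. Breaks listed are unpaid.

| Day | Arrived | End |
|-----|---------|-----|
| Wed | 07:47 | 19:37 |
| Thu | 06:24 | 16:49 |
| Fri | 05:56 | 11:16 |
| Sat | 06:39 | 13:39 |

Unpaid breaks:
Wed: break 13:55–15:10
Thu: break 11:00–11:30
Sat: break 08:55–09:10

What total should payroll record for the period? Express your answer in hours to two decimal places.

32.58 hours

Wed: 07:47–19:37 = 11 h 50 min; less 75 min break → 10 h 35 min
Thu: 06:24–16:49 = 10 h 25 min; less 30 min break → 9 h 55 min
Fri: 05:56–11:16 = 5 h 20 min
Sat: 06:39–13:39 = 7 h 0 min; less 15 min break → 6 h 45 min
Total: 10 h 35 min + 9 h 55 min + 5 h 20 min + 6 h 45 min = 32 h 35 min.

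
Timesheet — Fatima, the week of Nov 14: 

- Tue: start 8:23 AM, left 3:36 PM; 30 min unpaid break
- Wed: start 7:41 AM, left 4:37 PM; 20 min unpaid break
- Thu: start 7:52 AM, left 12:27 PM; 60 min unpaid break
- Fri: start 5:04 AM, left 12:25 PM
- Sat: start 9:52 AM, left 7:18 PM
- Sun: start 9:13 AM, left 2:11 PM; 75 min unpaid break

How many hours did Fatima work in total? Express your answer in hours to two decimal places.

Tue: 8:23 AM–3:36 PM = 7 h 13 min; less 30 min break → 6 h 43 min
Wed: 7:41 AM–4:37 PM = 8 h 56 min; less 20 min break → 8 h 36 min
Thu: 7:52 AM–12:27 PM = 4 h 35 min; less 60 min break → 3 h 35 min
Fri: 5:04 AM–12:25 PM = 7 h 21 min
Sat: 9:52 AM–7:18 PM = 9 h 26 min
Sun: 9:13 AM–2:11 PM = 4 h 58 min; less 75 min break → 3 h 43 min
Total: 6 h 43 min + 8 h 36 min + 3 h 35 min + 7 h 21 min + 9 h 26 min + 3 h 43 min = 39 h 24 min.

39.40 hours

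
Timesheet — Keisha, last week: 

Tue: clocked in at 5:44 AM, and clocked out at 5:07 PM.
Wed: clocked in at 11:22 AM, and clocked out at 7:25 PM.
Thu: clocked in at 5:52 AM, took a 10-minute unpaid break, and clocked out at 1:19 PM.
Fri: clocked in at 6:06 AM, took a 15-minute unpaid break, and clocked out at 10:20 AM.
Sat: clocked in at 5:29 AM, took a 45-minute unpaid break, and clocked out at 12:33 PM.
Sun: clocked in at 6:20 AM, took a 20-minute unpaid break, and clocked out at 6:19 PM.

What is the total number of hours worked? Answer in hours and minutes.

48 h 40 min

Tue: 5:44 AM–5:07 PM = 11 h 23 min
Wed: 11:22 AM–7:25 PM = 8 h 3 min
Thu: 5:52 AM–1:19 PM = 7 h 27 min; less 10 min break → 7 h 17 min
Fri: 6:06 AM–10:20 AM = 4 h 14 min; less 15 min break → 3 h 59 min
Sat: 5:29 AM–12:33 PM = 7 h 4 min; less 45 min break → 6 h 19 min
Sun: 6:20 AM–6:19 PM = 11 h 59 min; less 20 min break → 11 h 39 min
Total: 11 h 23 min + 8 h 3 min + 7 h 17 min + 3 h 59 min + 6 h 19 min + 11 h 39 min = 48 h 40 min.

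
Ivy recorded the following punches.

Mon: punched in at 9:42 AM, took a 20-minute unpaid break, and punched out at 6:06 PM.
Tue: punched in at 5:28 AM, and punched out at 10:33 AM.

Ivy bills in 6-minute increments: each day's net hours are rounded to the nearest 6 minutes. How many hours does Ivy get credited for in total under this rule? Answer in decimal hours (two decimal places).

Mon: 9:42 AM–6:06 PM = 8 h 24 min − 20 min = 8 h 4 min → rounds to 8 h 6 min
Tue: 5:28 AM–10:33 AM = 5 h 5 min → rounds to 5 h 6 min
Total credited: 13 h 12 min.

13.20 hours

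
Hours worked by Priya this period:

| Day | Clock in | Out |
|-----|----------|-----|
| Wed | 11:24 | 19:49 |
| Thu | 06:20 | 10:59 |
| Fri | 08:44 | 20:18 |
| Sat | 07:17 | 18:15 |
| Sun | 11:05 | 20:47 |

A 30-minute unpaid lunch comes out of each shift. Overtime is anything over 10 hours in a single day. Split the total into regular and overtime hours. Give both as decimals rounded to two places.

Regular 41.27 hours, overtime 1.53 hours

Wed: 11:24–19:49 = 8 h 25 min; less 30 min break → 7 h 55 min
Thu: 06:20–10:59 = 4 h 39 min; less 30 min break → 4 h 9 min
Fri: 08:44–20:18 = 11 h 34 min; less 30 min break → 11 h 4 min
Sat: 07:17–18:15 = 10 h 58 min; less 30 min break → 10 h 28 min
Sun: 11:05–20:47 = 9 h 42 min; less 30 min break → 9 h 12 min
Wed reg 7 h 55 min / OT 0 h 0 min; Thu reg 4 h 9 min / OT 0 h 0 min; Fri reg 10 h 0 min / OT 1 h 4 min; Sat reg 10 h 0 min / OT 0 h 28 min; Sun reg 9 h 12 min / OT 0 h 0 min.
Totals: regular 41 h 16 min, overtime 1 h 32 min.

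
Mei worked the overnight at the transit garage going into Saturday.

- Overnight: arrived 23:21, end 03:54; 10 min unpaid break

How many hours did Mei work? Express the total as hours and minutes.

4 h 23 min

Overnight: 23:21 → midnight = 0 h 39 min; midnight → 03:54 = 3 h 54 min; span 4 h 33 min; less 10 min break → 4 h 23 min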